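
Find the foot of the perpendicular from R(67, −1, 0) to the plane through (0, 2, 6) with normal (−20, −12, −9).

(27, -25, -18)

n = (−20, −12, −9), |n|² = 625, and n·R − (-78) = -1250.
t = -1250/625 = -2, so the foot is R − t·n = (67, −1, 0) − (-2)·(−20, −12, −9) = (27, −25, −18).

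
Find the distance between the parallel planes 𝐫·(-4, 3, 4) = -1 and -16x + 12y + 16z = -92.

22/√41

Divide the second equation by 4 to match normals: -4x + 3y + 4z = -23.
With common normal n = (-4, 3, 4) (|n| = √41), the distance is |(-1) − (-23)|/|n| = 22/√41 = 22√41/41.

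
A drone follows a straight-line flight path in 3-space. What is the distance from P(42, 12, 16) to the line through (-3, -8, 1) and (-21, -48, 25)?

A direction vector is d = (-18, -40, 24).
AP = (45, 20, 15), and AP × d = (1080, -1350, -1440).
|AP × d|² = 5062500 and |d|² = 2500, so the distance is √(5062500/2500) = √2025 = 45.

45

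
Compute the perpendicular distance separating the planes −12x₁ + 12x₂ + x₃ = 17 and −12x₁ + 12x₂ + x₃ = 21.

4/17

Both planes have normal n = (−12, 12, 1), |n| = 17. Any point on the first plane is at distance |21 − 17|/|n| = 4/17 from the second.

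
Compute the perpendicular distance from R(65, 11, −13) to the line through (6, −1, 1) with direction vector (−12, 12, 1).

√2665

Direction vector d = (−12, 12, 1).
AP = (59, 12, −14), and AP × d = (180, 109, 852).
|AP × d|² = 770185 and |d|² = 289, so the distance is √(770185/289) = √2665.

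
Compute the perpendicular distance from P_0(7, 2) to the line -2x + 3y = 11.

d = |(-2)·7 + 3·2 − 11| / √(4 + 9) = |-19|/√13 = 19/√13.

19/√13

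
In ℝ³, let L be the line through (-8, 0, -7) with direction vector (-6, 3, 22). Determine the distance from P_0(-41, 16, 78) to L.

√106

Direction vector d = (-6, 3, 22).
AP = (-33, 16, 85); AP·d = 2116, |AP|² = 8570, |d|² = 529.
distance² = |AP|² − (AP·d)²/|d|² = 8570 − 4477456/529 = 106, so the distance is √106.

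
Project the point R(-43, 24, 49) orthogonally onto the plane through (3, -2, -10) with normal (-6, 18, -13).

(-995/23, 570/23, 1114/23)

The perpendicular from R has direction n = (-6, 18, -13): r = (-43, 24, 49) + t(-6, 18, -13).
Substitute into the plane: n·(R + tn) = 76 gives 53 + 529t = 76, so t = 1/23.
Foot = (-43, 24, 49) + (1/23)·(-6, 18, -13) = (-995/23, 570/23, 1114/23).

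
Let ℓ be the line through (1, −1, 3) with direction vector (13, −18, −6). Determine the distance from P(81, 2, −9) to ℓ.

Direction vector d = (13, −18, −6).
AP = (80, 3, −12); AP·d = 1058, |AP|² = 6553, |d|² = 529.
distance² = |AP|² − (AP·d)²/|d|² = 6553 − 1119364/529 = 4437, so the distance is 3√493.

3√493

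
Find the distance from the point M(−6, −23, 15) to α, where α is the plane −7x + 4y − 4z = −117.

7/9

n = (−7, 4, −4); n·P − (-117) = 7; |n| = 9; distance = 7/9.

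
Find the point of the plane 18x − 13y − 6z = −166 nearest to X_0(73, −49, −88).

The perpendicular from X_0 has direction n = (18, −13, −6): r = (73, −49, −88) + μ(18, −13, −6).
Substitute into the plane: n·(X_0 + μn) = -166 gives 2479 + 529μ = -166, so μ = -5.
Foot = (73, −49, −88) + (-5)·(18, −13, −6) = (−17, 16, −58).

(-17, 16, -58)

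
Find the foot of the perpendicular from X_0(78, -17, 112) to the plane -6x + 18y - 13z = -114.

n = (-6, 18, -13), |n|² = 529, and n·X_0 − (-114) = -2116.
t = -2116/529 = -4, so the foot is X_0 − t·n = (78, -17, 112) − (-4)·(-6, 18, -13) = (54, 55, 60).

(54, 55, 60)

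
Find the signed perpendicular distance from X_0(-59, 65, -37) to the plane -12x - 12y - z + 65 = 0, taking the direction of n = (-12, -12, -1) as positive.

30/17

n·X_0 − (-65) = 30.
|n| = 17, so the signed distance is 30/17.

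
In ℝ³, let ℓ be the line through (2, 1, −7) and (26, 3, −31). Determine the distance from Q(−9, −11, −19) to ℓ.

A direction vector is d = (24, 2, −24).
AP = (−11, −12, −12), and AP × d = (312, −552, 266).
|AP × d|² = 472804 and |d|² = 1156, so the distance is √(472804/1156) = √409.

√409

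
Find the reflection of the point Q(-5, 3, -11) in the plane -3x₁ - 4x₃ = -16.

(13, 3, 13)

With n = (-3, 0, -4), the signed offset is (n·Q − (-16))/|n|² = 75/25 = 3.
Q' = Q − 2t·n = (-5, 3, -11) − 6·(-3, 0, -4) = (13, 3, 13).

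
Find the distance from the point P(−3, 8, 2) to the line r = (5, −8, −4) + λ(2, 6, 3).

Direction vector d = (2, 6, 3).
AP = (−8, 16, 6); AP·d = 98, |AP|² = 356, |d|² = 49.
distance² = |AP|² − (AP·d)²/|d|² = 356 − 9604/49 = 160, so the distance is 4√10.

4√10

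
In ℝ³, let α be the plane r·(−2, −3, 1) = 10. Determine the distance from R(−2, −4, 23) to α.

29/√14

Normal vector n = (−2, −3, 1), and n·(−2, −4, 23) − 10 = 29.
|n| = √(4 + 9 + 1) = √14, so the distance is |29|/√14 = 29/√14.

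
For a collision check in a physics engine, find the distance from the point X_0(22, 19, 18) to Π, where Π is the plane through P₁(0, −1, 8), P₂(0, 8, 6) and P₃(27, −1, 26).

2/11

P₁P₂ = (0, 9, −2) and P₁P₃ = (27, 0, 18), so a normal is n = P₁P₂ × P₁P₃ = (162, −54, −243).
Then n·(22, 19, 18) − (−1890) = 54.
|n| = √(26244 + 2916 + 59049) = 297, so the distance is |54|/297 = 2/11.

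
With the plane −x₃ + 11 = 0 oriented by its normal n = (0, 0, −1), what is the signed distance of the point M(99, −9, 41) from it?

-30

n·M − (-11) = -30.
|n| = 1, so the signed distance is -30/1 = -30.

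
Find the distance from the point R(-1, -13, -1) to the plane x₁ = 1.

n = (1, 0, 0); n·P − 1 = -2; |n| = 1; distance = 2/1 = 2.

2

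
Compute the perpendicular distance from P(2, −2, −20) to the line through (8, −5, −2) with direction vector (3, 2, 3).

Direction vector d = (3, 2, 3).
AP = (−6, 3, −18); AP·d = -66, |AP|² = 369, |d|² = 22.
distance² = |AP|² − (AP·d)²/|d|² = 369 − 4356/22 = 171, so the distance is 3√19.

3√19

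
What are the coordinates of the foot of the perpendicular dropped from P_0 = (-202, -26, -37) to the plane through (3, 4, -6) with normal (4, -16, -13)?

(-1418/7, -166/7, -246/7)

The perpendicular from P_0 has direction n = (4, -16, -13): r = (-202, -26, -37) + λ(4, -16, -13).
Substitute into the plane: n·(P_0 + λn) = 26 gives 89 + 441λ = 26, so λ = -1/7.
Foot = (-202, -26, -37) + (-1/7)·(4, -16, -13) = (-1418/7, -166/7, -246/7).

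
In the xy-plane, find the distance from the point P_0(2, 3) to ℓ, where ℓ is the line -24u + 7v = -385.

d = |(-24)·2 + 7·3 − (-385)| / √(576 + 49) = |358|/25 = 358/25.

358/25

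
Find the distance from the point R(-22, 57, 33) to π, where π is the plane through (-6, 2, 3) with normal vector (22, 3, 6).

The plane has equation n·(r − (-6, 2, 3)) = 0, i.e. n·r = -108.
n = (22, 3, 6); n·P − (-108) = -7; |n| = 23; distance = 7/23.

7/23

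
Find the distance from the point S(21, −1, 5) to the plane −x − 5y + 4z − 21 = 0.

17/√42

d = |(-1)·21 + (-5)·(-1) + 4·5 − 21| / √(1 + 25 + 16) = |-17| / √42 = 17√42/42.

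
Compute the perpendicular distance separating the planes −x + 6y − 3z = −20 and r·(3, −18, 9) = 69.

3√46/46

Divide the second equation by -3 to match normals: −x + 6y − 3z = -23.
With common normal n = (−1, 6, −3) (|n| = √46), the distance is |(-20) − (-23)|/|n| = 3/√46 = 3√46/46.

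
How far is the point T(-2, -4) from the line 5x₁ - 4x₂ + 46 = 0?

d = |5·(-2) + (-4)·(-4) − (-46)| / √(25 + 16) = |52|/√41 = 52√41/41.

52/√41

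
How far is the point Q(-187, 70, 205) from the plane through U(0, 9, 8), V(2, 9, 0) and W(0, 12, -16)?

UV = (2, 0, -8) and UW = (0, 3, -24), so a normal is n = UV × UW = (24, 48, 6).
Then n·(-187, 70, 205) - 480 = -378.
|n| = √(576 + 2304 + 36) = 54, so the distance is |-378|/54 = 7.

7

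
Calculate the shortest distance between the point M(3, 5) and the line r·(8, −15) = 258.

309/17

d = |8·3 + (-15)·5 − 258| / √(64 + 225) = |-309|/17 = 309/17.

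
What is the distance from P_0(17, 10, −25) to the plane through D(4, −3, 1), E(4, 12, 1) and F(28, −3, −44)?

13/17

DE = (0, 15, 0) and DF = (24, 0, −45), so a normal is n = DE × DF = (−675, 0, −360).
d = |(-675)·17 + (-360)·(-25) − (-3060)| / √(455625 + 0 + 129600) = |585| / 765 = 13/17.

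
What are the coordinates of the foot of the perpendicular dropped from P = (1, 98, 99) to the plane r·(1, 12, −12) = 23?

(19/17, 1690/17, 1659/17)

The perpendicular from P has direction n = (1, 12, −12): r = (1, 98, 99) + λ(1, 12, −12).
Substitute into the plane: n·(P + λn) = 23 gives -11 + 289λ = 23, so λ = 2/17.
Foot = (1, 98, 99) + (2/17)·(1, 12, −12) = (19/17, 1690/17, 1659/17).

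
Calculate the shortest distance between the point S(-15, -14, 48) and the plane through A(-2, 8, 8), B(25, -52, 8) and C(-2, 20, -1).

AB = (27, -60, 0) and AC = (0, 12, -9), so a normal is n = AB × AC = (540, 243, 324).
Then n·(-15, -14, 48) - 3456 = 594.
|n| = √(291600 + 59049 + 104976) = 675, so the distance is |594|/675 = 22/25.

22/25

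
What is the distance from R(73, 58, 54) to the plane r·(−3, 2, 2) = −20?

n = (−3, 2, 2); n·P − (-20) = 25; |n| = √17; distance = 25/√17.

25√17/17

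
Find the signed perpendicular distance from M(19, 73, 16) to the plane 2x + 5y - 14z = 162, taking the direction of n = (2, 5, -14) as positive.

17/15

n·M − 162 = 17.
|n| = 15, so the signed distance is 17/15.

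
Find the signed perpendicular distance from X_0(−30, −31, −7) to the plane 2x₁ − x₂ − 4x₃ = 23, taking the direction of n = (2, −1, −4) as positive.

-8√21/7

n·X_0 − 23 = -24.
|n| = √21, so the signed distance is -8√21/7.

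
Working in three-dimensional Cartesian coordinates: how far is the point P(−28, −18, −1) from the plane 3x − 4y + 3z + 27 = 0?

6√34/17

Normal vector n = (3, −4, 3), and n·(−28, −18, −1) − (−27) = 12.
|n| = √(9 + 16 + 9) = √34, so the distance is |12|/√34 = 12/√34.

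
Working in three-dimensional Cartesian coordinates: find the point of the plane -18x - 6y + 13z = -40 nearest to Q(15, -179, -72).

(273/23, -4141/23, -1604/23)

The perpendicular from Q has direction n = (-18, -6, 13): r = (15, -179, -72) + μ(-18, -6, 13).
Substitute into the plane: n·(Q + μn) = -40 gives -132 + 529μ = -40, so μ = 4/23.
Foot = (15, -179, -72) + (4/23)·(-18, -6, 13) = (273/23, -4141/23, -1604/23).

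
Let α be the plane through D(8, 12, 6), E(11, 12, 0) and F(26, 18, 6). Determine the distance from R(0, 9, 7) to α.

3/√41

DE = (3, 0, −6) and DF = (18, 6, 0), so a normal is n = DE × DF = (36, −108, 18).
n = (36, −108, 18); n·P − (-900) = 54; |n| = 18√41; distance = 54/(18√41) = 3√41/41.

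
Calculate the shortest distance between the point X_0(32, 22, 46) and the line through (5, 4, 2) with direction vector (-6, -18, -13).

3√97

Direction vector d = (-6, -18, -13).
AP = (27, 18, 44); AP·d = -1058, |AP|² = 2989, |d|² = 529.
distance² = |AP|² − (AP·d)²/|d|² = 2989 − 1119364/529 = 873, so the distance is 3√97.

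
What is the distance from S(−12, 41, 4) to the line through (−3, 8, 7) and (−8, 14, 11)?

9√6

A direction vector is d = (−5, 6, 4).
AP = (−9, 33, −3), and AP × d = (150, 51, 111).
|AP × d|² = 37422 and |d|² = 77, so the distance is √(37422/77) = √486 = 9√6.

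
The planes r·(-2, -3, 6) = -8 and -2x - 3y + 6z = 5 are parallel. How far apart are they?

13/7

With common normal n = (-2, -3, 6) (|n| = 7), the distance is |(-8) − 5|/|n| = 13/7.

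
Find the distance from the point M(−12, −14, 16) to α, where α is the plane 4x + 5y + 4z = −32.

d = |4·(-12) + 5·(-14) + 4·16 − (-32)| / √(16 + 25 + 16) = |-22| / √57 = 22/√57.

22/√57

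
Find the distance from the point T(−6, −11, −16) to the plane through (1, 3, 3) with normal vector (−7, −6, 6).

19/11

The plane has equation n·(r − (1, 3, 3)) = 0, i.e. n·r = -7.
Then n·(−6, −11, −16) − (−7) = 19.
|n| = √(49 + 36 + 36) = 11, so the distance is |19|/11 = 19/11.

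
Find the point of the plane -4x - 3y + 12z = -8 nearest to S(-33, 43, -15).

n = (-4, -3, 12), |n|² = 169, and n·S − (-8) = -169.
t = -169/169 = -1, so the foot is S − t·n = (-33, 43, -15) − (-1)·(-4, -3, 12) = (-37, 40, -3).

(-37, 40, -3)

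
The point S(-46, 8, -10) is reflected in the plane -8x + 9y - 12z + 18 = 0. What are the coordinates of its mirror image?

n = (-8, 9, -12), |n|² = 289, n·S − (-18) = 578, so t = 578/289 = 2.
Foot F = S − 2·n = (-30, -10, 14); the reflection is 2F − S = (-14, -28, 38).

(-14, -28, 38)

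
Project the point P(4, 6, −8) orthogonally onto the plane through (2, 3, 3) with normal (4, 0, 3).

n = (4, 0, 3), |n|² = 25, and n·P − 17 = -25.
t = -25/25 = -1, so the foot is P − t·n = (4, 6, −8) − (-1)·(4, 0, 3) = (8, 6, −5).

(8, 6, -5)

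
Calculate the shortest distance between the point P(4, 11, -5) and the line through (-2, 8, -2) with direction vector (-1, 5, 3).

Direction vector d = (-1, 5, 3).
AP = (6, 3, -3); AP·d = 0, |AP|² = 54, |d|² = 35.
distance² = |AP|² − (AP·d)²/|d|² = 54 − 0/35 = 54, so the distance is 3√6.

3√6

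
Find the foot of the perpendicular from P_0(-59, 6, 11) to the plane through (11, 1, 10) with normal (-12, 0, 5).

(1, 6, -14)

The perpendicular from P_0 has direction n = (-12, 0, 5): r = (-59, 6, 11) + λ(-12, 0, 5).
Substitute into the plane: n·(P_0 + λn) = -82 gives 763 + 169λ = -82, so λ = -5.
Foot = (-59, 6, 11) + (-5)·(-12, 0, 5) = (1, 6, -14).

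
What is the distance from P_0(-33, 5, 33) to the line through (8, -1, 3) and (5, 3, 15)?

2√274

A direction vector is d = (-3, 4, 12).
AP = (-41, 6, 30); AP·d = 507, |AP|² = 2617, |d|² = 169.
distance² = |AP|² − (AP·d)²/|d|² = 2617 − 257049/169 = 1096, so the distance is 2√274.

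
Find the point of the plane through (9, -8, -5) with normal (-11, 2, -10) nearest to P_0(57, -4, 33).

(13, 4, -7)

n = (-11, 2, -10), |n|² = 225, and n·P_0 − (-65) = -900.
t = -900/225 = -4, so the foot is P_0 − t·n = (57, -4, 33) − (-4)·(-11, 2, -10) = (13, 4, -7).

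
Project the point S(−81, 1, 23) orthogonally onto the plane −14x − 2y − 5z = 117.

The perpendicular from S has direction n = (−14, −2, −5): r = (−81, 1, 23) + λ(−14, −2, −5).
Substitute into the plane: n·(S + λn) = 117 gives 1017 + 225λ = 117, so λ = -4.
Foot = (−81, 1, 23) + (-4)·(−14, −2, −5) = (−25, 9, 43).

(-25, 9, 43)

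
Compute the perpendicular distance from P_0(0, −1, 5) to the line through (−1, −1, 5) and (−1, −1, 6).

A direction vector is d = (0, 0, 1).
AP = (1, 0, 0), and AP × d = (0, −1, 0).
|AP × d|² = 1 and |d|² = 1, so the distance is √1 = 1.

1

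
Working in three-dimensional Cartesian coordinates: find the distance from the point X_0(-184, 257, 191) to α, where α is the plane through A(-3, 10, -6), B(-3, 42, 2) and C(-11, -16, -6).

9

AB = (0, 32, 8) and AC = (-8, -26, 0), so a normal is n = AB × AC = (208, -64, 256).
n = (208, -64, 256); n·P − (-2800) = -3024; |n| = 336; distance = 3024/336 = 9.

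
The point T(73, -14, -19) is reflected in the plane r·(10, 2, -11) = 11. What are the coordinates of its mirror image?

(-7, -30, 69)

n = (10, 2, -11), |n|² = 225, n·T − 11 = 900, so t = 900/225 = 4.
Foot F = T − 4·n = (33, -22, 25); the reflection is 2F − T = (-7, -30, 69).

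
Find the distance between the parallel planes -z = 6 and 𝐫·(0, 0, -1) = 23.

With common normal n = (0, 0, -1) (|n| = 1), the distance is |6 − 23|/|n| = 17/1 = 17.

17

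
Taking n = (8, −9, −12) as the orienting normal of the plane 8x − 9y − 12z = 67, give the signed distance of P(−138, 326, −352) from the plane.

7

n·P − 67 = 119.
|n| = 17, so the signed distance is 119/17 = 7.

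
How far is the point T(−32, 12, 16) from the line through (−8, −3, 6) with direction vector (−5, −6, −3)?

Direction vector d = (−5, −6, −3).
AP = (−24, 15, 10); AP·d = 0, |AP|² = 901, |d|² = 70.
distance² = |AP|² − (AP·d)²/|d|² = 901 − 0/70 = 901, so the distance is √901.

√901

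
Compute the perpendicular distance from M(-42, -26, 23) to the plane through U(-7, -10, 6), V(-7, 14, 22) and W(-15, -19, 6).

UV = (0, 24, 16) and UW = (-8, -9, 0), so a normal is n = UV × UW = (144, -128, 192).
Then n·(-42, -26, 23) - 1424 = 272.
|n| = √(20736 + 16384 + 36864) = 272, so the distance is |272|/272 = 1.

1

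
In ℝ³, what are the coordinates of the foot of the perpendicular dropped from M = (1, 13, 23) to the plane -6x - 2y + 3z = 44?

n = (-6, -2, 3), |n|² = 49, and n·M − 44 = -7.
t = -7/49 = -1/7, so the foot is M − t·n = (1, 13, 23) − (-1/7)·(-6, -2, 3) = (1/7, 89/7, 164/7).

(1/7, 89/7, 164/7)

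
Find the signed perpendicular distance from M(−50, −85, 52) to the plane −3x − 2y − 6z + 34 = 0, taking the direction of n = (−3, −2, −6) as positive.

n·M − (-34) = 42.
|n| = 7, so the signed distance is 42/7 = 6.

6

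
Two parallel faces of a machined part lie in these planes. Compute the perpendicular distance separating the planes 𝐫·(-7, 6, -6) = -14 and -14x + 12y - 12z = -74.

23/11

Divide the second equation by 2 to match normals: -7x + 6y - 6z = -37.
With common normal n = (-7, 6, -6) (|n| = 11), the distance is |(-14) − (-37)|/|n| = 23/11.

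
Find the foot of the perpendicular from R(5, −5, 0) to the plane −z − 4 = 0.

n = (0, 0, −1), |n|² = 1, and n·R − 4 = -4.
t = -4/1 = -4, so the foot is R − t·n = (5, −5, 0) − (-4)·(0, 0, −1) = (5, −5, −4).

(5, -5, -4)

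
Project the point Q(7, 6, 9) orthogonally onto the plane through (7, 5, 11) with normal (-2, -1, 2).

(53/9, 49/9, 91/9)

n = (-2, -1, 2), |n|² = 9, and n·Q − 3 = -5.
t = -5/9, so the foot is Q − t·n = (7, 6, 9) − (-5/9)·(-2, -1, 2) = (53/9, 49/9, 91/9).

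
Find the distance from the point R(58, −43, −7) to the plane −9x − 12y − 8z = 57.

d = |(-9)·58 + (-12)·(-43) + (-8)·(-7) − 57| / √(81 + 144 + 64) = |-7| / 17 = 7/17.

7/17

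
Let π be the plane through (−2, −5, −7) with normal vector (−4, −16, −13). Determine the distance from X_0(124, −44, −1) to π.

The plane has equation n·(r − (−2, −5, −7)) = 0, i.e. n·r = 179.
Then n·(124, −44, −1) − 179 = 42.
|n| = √(16 + 256 + 169) = 21, so the distance is |42|/21 = 2.

2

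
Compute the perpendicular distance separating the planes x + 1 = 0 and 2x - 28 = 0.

15

Divide the second equation by 2 to match normals: x = 14.
Both planes have normal n = (1, 0, 0), |n| = 1. Any point on the first plane is at distance |14 − (-1)|/|n| = 15/1 = 15 from the second.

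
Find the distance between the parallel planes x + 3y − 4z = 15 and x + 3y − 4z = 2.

√26/2

Both planes have normal n = (1, 3, −4), |n| = √26. Any point on the first plane is at distance |2 − 15|/|n| = 13/√26 from the second.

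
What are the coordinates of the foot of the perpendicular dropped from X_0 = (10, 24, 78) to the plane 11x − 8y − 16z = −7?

(43, 0, 30)

n = (11, −8, −16), |n|² = 441, and n·X_0 − (-7) = -1323.
t = -1323/441 = -3, so the foot is X_0 − t·n = (10, 24, 78) − (-3)·(11, −8, −16) = (43, 0, 30).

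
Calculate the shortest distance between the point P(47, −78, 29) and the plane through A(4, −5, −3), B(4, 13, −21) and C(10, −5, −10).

AB = (0, 18, −18) and AC = (6, 0, −7), so a normal is n = AB × AC = (−126, −108, −108).
n = (−126, −108, −108); n·P − 360 = -990; |n| = 198; distance = 990/198 = 5.

5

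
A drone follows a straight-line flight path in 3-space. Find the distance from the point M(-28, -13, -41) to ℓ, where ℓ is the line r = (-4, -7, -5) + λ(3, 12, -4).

Direction vector d = (3, 12, -4).
AP = (-24, -6, -36); AP·d = 0, |AP|² = 1908, |d|² = 169.
distance² = |AP|² − (AP·d)²/|d|² = 1908 − 0/169 = 1908, so the distance is 6√53.

6√53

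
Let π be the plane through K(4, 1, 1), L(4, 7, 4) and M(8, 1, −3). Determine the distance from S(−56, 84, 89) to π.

9

KL = (0, 6, 3) and KM = (4, 0, −4), so a normal is n = KL × KM = (−24, 12, −24).
Then n·(−56, 84, 89) − (−108) = 324.
|n| = √(576 + 144 + 576) = 36, so the distance is |324|/36 = 9.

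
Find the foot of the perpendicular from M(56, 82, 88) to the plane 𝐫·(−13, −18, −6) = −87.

(-9, -8, 58)

The perpendicular from M has direction n = (−13, −18, −6): r = (56, 82, 88) + λ(−13, −18, −6).
Substitute into the plane: n·(M + λn) = -87 gives -2732 + 529λ = -87, so λ = 5.
Foot = (56, 82, 88) + 5·(−13, −18, −6) = (−9, −8, 58).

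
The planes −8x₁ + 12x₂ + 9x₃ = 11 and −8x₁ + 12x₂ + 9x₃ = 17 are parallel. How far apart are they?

6/17

Both planes have normal n = (−8, 12, 9), |n| = 17. Any point on the first plane is at distance |17 − 11|/|n| = 6/17 from the second.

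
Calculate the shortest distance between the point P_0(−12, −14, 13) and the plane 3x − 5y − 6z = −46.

Normal vector n = (3, −5, −6), and n·(−12, −14, 13) − (−46) = 2.
|n| = √(9 + 25 + 36) = √70, so the distance is |2|/√70 = √70/35.

2/√70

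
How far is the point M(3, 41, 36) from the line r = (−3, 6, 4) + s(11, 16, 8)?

√521

Direction vector d = (11, 16, 8).
AP = (6, 35, 32); AP·d = 882, |AP|² = 2285, |d|² = 441.
distance² = |AP|² − (AP·d)²/|d|² = 2285 − 777924/441 = 521, so the distance is √521.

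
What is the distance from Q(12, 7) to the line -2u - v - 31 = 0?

62/√5

The normal to the line is n = (-2, -1) with |n| = √5.
|n·Q − 31| = |-31 − 31| = 62, so the distance is 62/√5 = 62√5/5.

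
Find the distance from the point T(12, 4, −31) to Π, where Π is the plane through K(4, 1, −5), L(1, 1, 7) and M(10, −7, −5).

15√26/26

KL = (−3, 0, 12) and KM = (6, −8, 0), so a normal is n = KL × KM = (96, 72, 24).
Then n·(12, 4, −31) − 336 = 360.
|n| = √(9216 + 5184 + 576) = 24√26, so the distance is |360|/(24√26) = 15/√26.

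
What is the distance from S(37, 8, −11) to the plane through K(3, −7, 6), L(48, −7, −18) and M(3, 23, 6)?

KL = (45, 0, −24) and KM = (0, 30, 0), so a normal is n = KL × KM = (720, 0, 1350).
d = |720·37 + 1350·(-11) − 10260| / √(518400 + 0 + 1822500) = |1530| / 1530 = 1.

1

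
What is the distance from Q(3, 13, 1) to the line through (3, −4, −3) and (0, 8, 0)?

√17

A direction vector is d = (−3, 12, 3).
AP = (0, 17, 4); AP·d = 216, |AP|² = 305, |d|² = 162.
distance² = |AP|² − (AP·d)²/|d|² = 305 − 46656/162 = 17, so the distance is √17.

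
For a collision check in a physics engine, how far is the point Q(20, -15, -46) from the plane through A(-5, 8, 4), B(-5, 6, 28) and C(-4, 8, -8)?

AB = (0, -2, 24) and AC = (1, 0, -12), so a normal is n = AB × AC = (24, 24, 2).
d = |24·20 + 24·(-15) + 2·(-46) − 80| / √(576 + 576 + 4) = |-52| / 34 = 26/17.

26/17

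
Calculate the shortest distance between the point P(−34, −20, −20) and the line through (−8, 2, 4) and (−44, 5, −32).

A direction vector is d = (−36, 3, −36).
AP = (−26, −22, −24), and AP × d = (864, −72, −870).
|AP × d|² = 1508580 and |d|² = 2601, so the distance is √(1508580/2601) = √580 = 2√145.

2√145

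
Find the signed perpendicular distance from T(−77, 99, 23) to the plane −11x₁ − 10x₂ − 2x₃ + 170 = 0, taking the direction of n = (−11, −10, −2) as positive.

-19/15

n·T − (-170) = -19.
|n| = 15, so the signed distance is -19/15.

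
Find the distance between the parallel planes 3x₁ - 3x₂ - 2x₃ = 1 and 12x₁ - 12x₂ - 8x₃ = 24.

Divide the second equation by 4 to match normals: 3x₁ - 3x₂ - 2x₃ = 6.
With common normal n = (3, -3, -2) (|n| = √22), the distance is |1 − 6|/|n| = 5/√22.

5/√22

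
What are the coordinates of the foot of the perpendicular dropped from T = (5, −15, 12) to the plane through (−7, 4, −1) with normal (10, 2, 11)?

The perpendicular from T has direction n = (10, 2, 11): r = (5, −15, 12) + t(10, 2, 11).
Substitute into the plane: n·(T + tn) = -73 gives 152 + 225t = -73, so t = -1.
Foot = (5, −15, 12) + (-1)·(10, 2, 11) = (−5, −17, 1).

(-5, -17, 1)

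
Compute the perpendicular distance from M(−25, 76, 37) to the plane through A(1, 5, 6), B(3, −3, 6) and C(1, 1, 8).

29√21/21

AB = (2, −8, 0) and AC = (0, −4, 2), so a normal is n = AB × AC = (−16, −4, −8).
Then n·(−25, 76, 37) − (−84) = −116.
|n| = √(256 + 16 + 64) = 4√21, so the distance is |-116|/(4√21) = 29/√21.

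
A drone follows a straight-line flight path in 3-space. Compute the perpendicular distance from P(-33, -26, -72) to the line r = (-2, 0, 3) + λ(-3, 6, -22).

√2501

Direction vector d = (-3, 6, -22).
AP = (-31, -26, -75); AP·d = 1587, |AP|² = 7262, |d|² = 529.
distance² = |AP|² − (AP·d)²/|d|² = 7262 − 2518569/529 = 2501, so the distance is √2501.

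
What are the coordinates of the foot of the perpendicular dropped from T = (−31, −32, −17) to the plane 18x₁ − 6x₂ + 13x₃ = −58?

(-13, -38, -4)

n = (18, −6, 13), |n|² = 529, and n·T − (-58) = -529.
t = -529/529 = -1, so the foot is T − t·n = (−31, −32, −17) − (-1)·(18, −6, 13) = (−13, −38, −4).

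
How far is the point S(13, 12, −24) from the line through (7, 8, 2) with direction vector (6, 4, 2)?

2√182

Direction vector d = (6, 4, 2).
AP = (6, 4, −26), and AP × d = (112, −168, 0).
|AP × d|² = 40768 and |d|² = 56, so the distance is √(40768/56) = √728 = 2√182.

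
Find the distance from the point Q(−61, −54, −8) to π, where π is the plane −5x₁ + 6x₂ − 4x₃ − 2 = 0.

√77/7

Normal vector n = (−5, 6, −4), and n·(−61, −54, −8) − 2 = 11.
|n| = √(25 + 36 + 16) = √77, so the distance is |11|/√77 = √77/7.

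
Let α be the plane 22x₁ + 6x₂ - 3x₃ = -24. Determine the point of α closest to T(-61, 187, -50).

(-1359/23, 4313/23, -1156/23)

The perpendicular from T has direction n = (22, 6, -3): r = (-61, 187, -50) + μ(22, 6, -3).
Substitute into the plane: n·(T + μn) = -24 gives -70 + 529μ = -24, so μ = 2/23.
Foot = (-61, 187, -50) + (2/23)·(22, 6, -3) = (-1359/23, 4313/23, -1156/23).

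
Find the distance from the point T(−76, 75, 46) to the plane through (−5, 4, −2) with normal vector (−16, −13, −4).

The plane has equation n·(r − (−5, 4, −2)) = 0, i.e. n·r = 36.
Then n·(−76, 75, 46) − 36 = 21.
|n| = √(256 + 169 + 16) = 21, so the distance is |21|/21 = 1.

1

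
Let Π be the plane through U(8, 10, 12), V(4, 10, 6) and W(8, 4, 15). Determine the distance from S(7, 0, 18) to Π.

UV = (-4, 0, -6) and UW = (0, -6, 3), so a normal is n = UV × UW = (-36, 12, 24).
d = |(-36)·7 + 12·0 + 24·18 − 120| / √(1296 + 144 + 576) = |60| / (12√14) = 5/√14.

5√14/14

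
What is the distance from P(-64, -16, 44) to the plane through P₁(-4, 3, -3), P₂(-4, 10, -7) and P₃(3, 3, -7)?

P₁P₂ = (0, 7, -4) and P₁P₃ = (7, 0, -4), so a normal is n = P₁P₂ × P₁P₃ = (-28, -28, -49).
d = |(-28)·(-64) + (-28)·(-16) + (-49)·44 − 175| / √(784 + 784 + 2401) = |-91| / 63 = 13/9.

13/9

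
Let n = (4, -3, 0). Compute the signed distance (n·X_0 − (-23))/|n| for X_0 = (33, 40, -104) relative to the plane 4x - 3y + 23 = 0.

n·X_0 − (-23) = 35.
|n| = 5, so the signed distance is 35/5 = 7.

7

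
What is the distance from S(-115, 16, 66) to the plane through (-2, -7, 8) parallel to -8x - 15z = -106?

2

Parallel planes share the normal n = (-8, 0, -15); since (-2, -7, 8) lies on the plane, its equation is -8x - 15z = -104.
n = (-8, 0, -15); n·P − (-104) = 34; |n| = 17; distance = 34/17 = 2.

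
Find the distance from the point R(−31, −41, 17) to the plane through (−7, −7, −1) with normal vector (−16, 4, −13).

The plane has equation n·(r − (−7, −7, −1)) = 0, i.e. n·r = 97.
Then n·(−31, −41, 17) − 97 = 14.
|n| = √(256 + 16 + 169) = 21, so the distance is |14|/21 = 2/3.

2/3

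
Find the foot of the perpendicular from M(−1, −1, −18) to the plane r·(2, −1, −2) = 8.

(-7, 2, -12)

The perpendicular from M has direction n = (2, −1, −2): r = (−1, −1, −18) + t(2, −1, −2).
Substitute into the plane: n·(M + tn) = 8 gives 35 + 9t = 8, so t = -3.
Foot = (−1, −1, −18) + (-3)·(2, −1, −2) = (−7, 2, −12).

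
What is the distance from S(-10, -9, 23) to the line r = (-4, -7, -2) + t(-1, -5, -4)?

√497

Direction vector d = (-1, -5, -4).
AP = (-6, -2, 25), and AP × d = (133, -49, 28).
|AP × d|² = 20874 and |d|² = 42, so the distance is √(20874/42) = √497.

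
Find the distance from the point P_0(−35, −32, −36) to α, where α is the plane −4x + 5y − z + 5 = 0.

d = |(-4)·(-35) + 5·(-32) + (-1)·(-36) − (-5)| / √(16 + 25 + 1) = |21| / √42 = 21/√42.

21/√42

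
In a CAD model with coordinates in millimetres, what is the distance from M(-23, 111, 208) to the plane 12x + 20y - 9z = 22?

d = |12·(-23) + 20·111 + (-9)·208 − 22| / √(144 + 400 + 81) = |50| / 25 = 2.

2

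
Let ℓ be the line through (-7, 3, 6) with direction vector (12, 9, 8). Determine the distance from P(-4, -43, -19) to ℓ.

Direction vector d = (12, 9, 8).
AP = (3, -46, -25); AP·d = -578, |AP|² = 2750, |d|² = 289.
distance² = |AP|² − (AP·d)²/|d|² = 2750 − 334084/289 = 1594, so the distance is √1594.

√1594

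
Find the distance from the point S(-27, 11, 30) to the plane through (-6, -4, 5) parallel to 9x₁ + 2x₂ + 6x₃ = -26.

Parallel planes share the normal n = (9, 2, 6); since (-6, -4, 5) lies on the plane, its equation is 9x₁ + 2x₂ + 6x₃ = -32.
n = (9, 2, 6); n·P − (-32) = -9; |n| = 11; distance = 9/11.

9/11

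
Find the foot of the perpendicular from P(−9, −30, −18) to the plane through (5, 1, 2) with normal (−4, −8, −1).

n = (−4, −8, −1), |n|² = 81, and n·P − (-30) = 324.
t = 324/81 = 4, so the foot is P − t·n = (−9, −30, −18) − 4·(−4, −8, −1) = (7, 2, −14).

(7, 2, -14)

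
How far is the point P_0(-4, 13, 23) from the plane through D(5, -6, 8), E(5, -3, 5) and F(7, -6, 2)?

7/√11

DE = (0, 3, -3) and DF = (2, 0, -6), so a normal is n = DE × DF = (-18, -6, -6).
d = |(-18)·(-4) + (-6)·13 + (-6)·23 − (-102)| / √(324 + 36 + 36) = |-42| / (6√11) = 7√11/11.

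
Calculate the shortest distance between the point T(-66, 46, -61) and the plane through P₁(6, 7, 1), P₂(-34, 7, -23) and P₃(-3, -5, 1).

P₁P₂ = (-40, 0, -24) and P₁P₃ = (-9, -12, 0), so a normal is n = P₁P₂ × P₁P₃ = (-288, 216, 480).
n = (-288, 216, 480); n·P − 264 = -600; |n| = 600; distance = 600/600 = 1.

1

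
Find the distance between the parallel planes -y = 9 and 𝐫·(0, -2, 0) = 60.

Divide the second equation by 2 to match normals: -y = 30.
With common normal n = (0, -1, 0) (|n| = 1), the distance is |9 − 30|/|n| = 21/1 = 21.

21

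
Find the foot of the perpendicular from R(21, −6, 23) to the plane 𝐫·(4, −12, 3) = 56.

(17, 6, 20)

The perpendicular from R has direction n = (4, −12, 3): r = (21, −6, 23) + μ(4, −12, 3).
Substitute into the plane: n·(R + μn) = 56 gives 225 + 169μ = 56, so μ = -1.
Foot = (21, −6, 23) + (-1)·(4, −12, 3) = (17, 6, 20).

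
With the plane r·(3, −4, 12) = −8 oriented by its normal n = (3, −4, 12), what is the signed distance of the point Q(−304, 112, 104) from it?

-8

n·Q − (-8) = -104.
|n| = 13, so the signed distance is -104/13 = -8.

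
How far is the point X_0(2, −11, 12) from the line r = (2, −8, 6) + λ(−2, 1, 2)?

6

Direction vector d = (−2, 1, 2).
AP = (0, −3, 6), and AP × d = (−12, −12, −6).
|AP × d|² = 324 and |d|² = 9, so the distance is √(324/9) = √36 = 6.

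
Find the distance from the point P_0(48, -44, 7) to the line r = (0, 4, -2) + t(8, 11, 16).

Direction vector d = (8, 11, 16).
AP = (48, -48, 9); AP·d = 0, |AP|² = 4689, |d|² = 441.
distance² = |AP|² − (AP·d)²/|d|² = 4689 − 0/441 = 4689, so the distance is 3√521.

3√521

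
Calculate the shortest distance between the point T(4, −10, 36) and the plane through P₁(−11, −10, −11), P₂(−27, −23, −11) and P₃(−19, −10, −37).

1/3

P₁P₂ = (−16, −13, 0) and P₁P₃ = (−8, 0, −26), so a normal is n = P₁P₂ × P₁P₃ = (338, −416, −104).
Then n·(4, −10, 36) − 1586 = 182.
|n| = √(114244 + 173056 + 10816) = 546, so the distance is |182|/546 = 1/3.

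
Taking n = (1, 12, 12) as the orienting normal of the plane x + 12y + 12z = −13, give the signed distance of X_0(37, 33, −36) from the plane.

n·X_0 − (-13) = 14.
|n| = 17, so the signed distance is 14/17.

14/17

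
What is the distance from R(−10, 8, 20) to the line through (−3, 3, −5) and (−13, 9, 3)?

A direction vector is d = (−10, 6, 8).
AP = (−7, 5, 25); AP·d = 300, |AP|² = 699, |d|² = 200.
distance² = |AP|² − (AP·d)²/|d|² = 699 − 90000/200 = 249, so the distance is √249.

√249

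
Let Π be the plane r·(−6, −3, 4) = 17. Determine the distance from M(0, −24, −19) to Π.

d = |(-6)·0 + (-3)·(-24) + 4·(-19) − 17| / √(36 + 9 + 16) = |-21| / √61 = 21/√61.

21√61/61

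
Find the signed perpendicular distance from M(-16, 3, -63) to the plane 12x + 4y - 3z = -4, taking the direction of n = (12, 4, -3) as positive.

n·M − (-4) = 13.
|n| = 13, so the signed distance is 13/13 = 1.

1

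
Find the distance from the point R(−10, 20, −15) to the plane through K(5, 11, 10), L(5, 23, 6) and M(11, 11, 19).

3/11

KL = (0, 12, −4) and KM = (6, 0, 9), so a normal is n = KL × KM = (108, −24, −72).
d = |108·(-10) + (-24)·20 + (-72)·(-15) − (-444)| / √(11664 + 576 + 5184) = |-36| / 132 = 3/11.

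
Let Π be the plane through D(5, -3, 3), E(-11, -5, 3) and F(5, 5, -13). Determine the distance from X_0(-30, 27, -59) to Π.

3

DE = (-16, -2, 0) and DF = (0, 8, -16), so a normal is n = DE × DF = (32, -256, -128).
n = (32, -256, -128); n·P − 544 = -864; |n| = 288; distance = 864/288 = 3.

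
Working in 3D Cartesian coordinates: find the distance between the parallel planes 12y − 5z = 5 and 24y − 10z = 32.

Divide the second equation by 2 to match normals: 12y − 5z = 16.
Both planes have normal n = (0, 12, −5), |n| = 13. Any point on the first plane is at distance |16 − 5|/|n| = 11/13 from the second.

11/13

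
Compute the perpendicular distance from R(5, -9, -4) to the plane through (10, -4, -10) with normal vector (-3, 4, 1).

√26/26

The plane has equation n·(r − (10, -4, -10)) = 0, i.e. n·r = -56.
n = (-3, 4, 1); n·P − (-56) = 1; |n| = √26; distance = 1/√26.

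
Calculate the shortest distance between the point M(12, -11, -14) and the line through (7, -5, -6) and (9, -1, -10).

2√29

A direction vector is d = (2, 4, -4).
AP = (5, -6, -8); AP·d = 18, |AP|² = 125, |d|² = 36.
distance² = |AP|² − (AP·d)²/|d|² = 125 − 324/36 = 116, so the distance is 2√29.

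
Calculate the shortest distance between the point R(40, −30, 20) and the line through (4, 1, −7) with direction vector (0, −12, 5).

√1465

Direction vector d = (0, −12, 5).
AP = (36, −31, 27), and AP × d = (169, −180, −432).
|AP × d|² = 247585 and |d|² = 169, so the distance is √(247585/169) = √1465.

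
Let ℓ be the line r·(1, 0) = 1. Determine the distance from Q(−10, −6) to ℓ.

11

d = |1·(-10) + 0·(-6) − 1| / √(1 + 0) = |-11|/1 = 11.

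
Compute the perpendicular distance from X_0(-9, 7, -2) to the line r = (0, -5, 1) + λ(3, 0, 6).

3√21

Direction vector d = (3, 0, 6).
AP = (-9, 12, -3), and AP × d = (72, 45, -36).
|AP × d|² = 8505 and |d|² = 45, so the distance is √(8505/45) = √189 = 3√21.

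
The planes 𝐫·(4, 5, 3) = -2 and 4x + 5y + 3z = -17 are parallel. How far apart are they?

3√2/2

With common normal n = (4, 5, 3) (|n| = 5√2), the distance is |(-2) − (-17)|/|n| = 15/(5√2) = 3/√2.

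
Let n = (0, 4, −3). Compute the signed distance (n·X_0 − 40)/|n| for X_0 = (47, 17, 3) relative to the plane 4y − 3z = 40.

n·X_0 − 40 = 19.
|n| = 5, so the signed distance is 19/5.

19/5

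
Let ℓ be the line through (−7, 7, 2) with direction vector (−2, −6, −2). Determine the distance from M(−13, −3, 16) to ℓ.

12√2

Direction vector d = (−2, −6, −2).
AP = (−6, −10, 14); AP·d = 44, |AP|² = 332, |d|² = 44.
distance² = |AP|² − (AP·d)²/|d|² = 332 − 1936/44 = 288, so the distance is 12√2.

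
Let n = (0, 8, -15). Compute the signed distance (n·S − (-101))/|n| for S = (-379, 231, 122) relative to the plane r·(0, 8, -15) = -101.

7

n·S − (-101) = 119.
|n| = 17, so the signed distance is 119/17 = 7.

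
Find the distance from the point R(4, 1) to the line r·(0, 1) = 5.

4

The normal to the line is n = (0, 1) with |n| = 1.
|n·R − 5| = |1 − 5| = 4, so the distance is 4/1 = 4.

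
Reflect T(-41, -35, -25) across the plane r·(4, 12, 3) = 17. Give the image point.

(-9, 61, -1)

With n = (4, 12, 3), the signed offset is (n·T − 17)/|n|² = -676/169 = -4.
T' = T − 2t·n = (-41, -35, -25) − (-8)·(4, 12, 3) = (-9, 61, -1).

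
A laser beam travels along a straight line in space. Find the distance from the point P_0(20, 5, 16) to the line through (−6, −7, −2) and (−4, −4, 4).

6√10

A direction vector is d = (2, 3, 6).
AP = (26, 12, 18); AP·d = 196, |AP|² = 1144, |d|² = 49.
distance² = |AP|² − (AP·d)²/|d|² = 1144 − 38416/49 = 360, so the distance is 6√10.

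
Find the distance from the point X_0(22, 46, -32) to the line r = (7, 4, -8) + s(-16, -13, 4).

3√89

Direction vector d = (-16, -13, 4).
AP = (15, 42, -24), and AP × d = (-144, 324, 477).
|AP × d|² = 353241 and |d|² = 441, so the distance is √(353241/441) = √801 = 3√89.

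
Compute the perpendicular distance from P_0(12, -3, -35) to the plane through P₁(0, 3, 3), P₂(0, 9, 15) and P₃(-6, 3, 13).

P₁P₂ = (0, 6, 12) and P₁P₃ = (-6, 0, 10), so a normal is n = P₁P₂ × P₁P₃ = (60, -72, 36).
d = |60·12 + (-72)·(-3) + 36·(-35) − (-108)| / √(3600 + 5184 + 1296) = |-216| / (12√70) = 9√70/35.

9√70/35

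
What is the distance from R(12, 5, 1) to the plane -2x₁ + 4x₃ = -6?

7/√5

Normal vector n = (-2, 0, 4), and n·(12, 5, 1) - (-6) = -14.
|n| = √(4 + 0 + 16) = 2√5, so the distance is |-14|/(2√5) = 7√5/5.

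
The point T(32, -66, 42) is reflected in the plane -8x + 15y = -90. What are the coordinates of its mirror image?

n = (-8, 15, 0), |n|² = 289, n·T − (-90) = -1156, so t = -1156/289 = -4.
Foot F = T − (-4)·n = (0, -6, 42); the reflection is 2F − T = (-32, 54, 42).

(-32, 54, 42)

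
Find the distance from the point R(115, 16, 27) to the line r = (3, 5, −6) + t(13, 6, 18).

Direction vector d = (13, 6, 18).
AP = (112, 11, 33); AP·d = 2116, |AP|² = 13754, |d|² = 529.
distance² = |AP|² − (AP·d)²/|d|² = 13754 − 4477456/529 = 5290, so the distance is 23√10.

23√10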